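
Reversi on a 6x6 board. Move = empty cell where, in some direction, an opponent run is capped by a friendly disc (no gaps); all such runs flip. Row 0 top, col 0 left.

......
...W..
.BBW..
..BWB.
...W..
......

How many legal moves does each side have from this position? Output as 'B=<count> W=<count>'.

Answer: B=7 W=8

Derivation:
-- B to move --
(0,2): no bracket -> illegal
(0,3): no bracket -> illegal
(0,4): flips 1 -> legal
(1,2): flips 1 -> legal
(1,4): flips 1 -> legal
(2,4): flips 1 -> legal
(4,2): no bracket -> illegal
(4,4): flips 1 -> legal
(5,2): flips 1 -> legal
(5,3): no bracket -> illegal
(5,4): flips 1 -> legal
B mobility = 7
-- W to move --
(1,0): flips 2 -> legal
(1,1): flips 1 -> legal
(1,2): no bracket -> illegal
(2,0): flips 2 -> legal
(2,4): no bracket -> illegal
(2,5): flips 1 -> legal
(3,0): no bracket -> illegal
(3,1): flips 2 -> legal
(3,5): flips 1 -> legal
(4,1): flips 1 -> legal
(4,2): no bracket -> illegal
(4,4): no bracket -> illegal
(4,5): flips 1 -> legal
W mobility = 8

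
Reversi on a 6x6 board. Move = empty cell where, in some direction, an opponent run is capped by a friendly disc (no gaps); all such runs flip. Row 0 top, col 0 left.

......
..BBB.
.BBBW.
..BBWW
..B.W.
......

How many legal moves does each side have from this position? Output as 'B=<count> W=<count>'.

-- B to move --
(1,5): flips 1 -> legal
(2,5): flips 1 -> legal
(4,3): no bracket -> illegal
(4,5): flips 1 -> legal
(5,3): no bracket -> illegal
(5,4): flips 3 -> legal
(5,5): flips 1 -> legal
B mobility = 5
-- W to move --
(0,1): flips 2 -> legal
(0,2): flips 1 -> legal
(0,3): no bracket -> illegal
(0,4): flips 1 -> legal
(0,5): no bracket -> illegal
(1,0): no bracket -> illegal
(1,1): flips 2 -> legal
(1,5): no bracket -> illegal
(2,0): flips 3 -> legal
(2,5): no bracket -> illegal
(3,0): no bracket -> illegal
(3,1): flips 2 -> legal
(4,1): no bracket -> illegal
(4,3): no bracket -> illegal
(5,1): flips 2 -> legal
(5,2): no bracket -> illegal
(5,3): no bracket -> illegal
W mobility = 7

Answer: B=5 W=7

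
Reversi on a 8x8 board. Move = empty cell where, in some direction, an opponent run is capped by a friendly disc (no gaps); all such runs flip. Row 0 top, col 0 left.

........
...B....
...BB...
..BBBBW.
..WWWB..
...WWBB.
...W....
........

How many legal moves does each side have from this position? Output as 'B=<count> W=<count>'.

-- B to move --
(2,5): no bracket -> illegal
(2,6): no bracket -> illegal
(2,7): flips 1 -> legal
(3,1): no bracket -> illegal
(3,7): flips 1 -> legal
(4,1): flips 3 -> legal
(4,6): no bracket -> illegal
(4,7): no bracket -> illegal
(5,1): flips 1 -> legal
(5,2): flips 4 -> legal
(6,2): flips 2 -> legal
(6,4): flips 2 -> legal
(6,5): flips 2 -> legal
(7,2): flips 2 -> legal
(7,3): flips 3 -> legal
(7,4): no bracket -> illegal
B mobility = 10
-- W to move --
(0,2): no bracket -> illegal
(0,3): flips 3 -> legal
(0,4): no bracket -> illegal
(1,2): no bracket -> illegal
(1,4): flips 2 -> legal
(1,5): flips 2 -> legal
(2,1): flips 1 -> legal
(2,2): flips 2 -> legal
(2,5): flips 1 -> legal
(2,6): flips 1 -> legal
(3,1): flips 4 -> legal
(4,1): no bracket -> illegal
(4,6): flips 1 -> legal
(4,7): no bracket -> illegal
(5,7): flips 2 -> legal
(6,4): no bracket -> illegal
(6,5): no bracket -> illegal
(6,6): flips 1 -> legal
(6,7): no bracket -> illegal
W mobility = 11

Answer: B=10 W=11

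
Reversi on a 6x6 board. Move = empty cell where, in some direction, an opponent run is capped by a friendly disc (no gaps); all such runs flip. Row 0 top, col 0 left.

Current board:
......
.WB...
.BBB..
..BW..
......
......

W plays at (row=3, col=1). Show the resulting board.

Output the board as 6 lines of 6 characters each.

Answer: ......
.WB...
.WBB..
.WWW..
......
......

Derivation:
Place W at (3,1); scan 8 dirs for brackets.
Dir NW: first cell '.' (not opp) -> no flip
Dir N: opp run (2,1) capped by W -> flip
Dir NE: opp run (2,2), next='.' -> no flip
Dir W: first cell '.' (not opp) -> no flip
Dir E: opp run (3,2) capped by W -> flip
Dir SW: first cell '.' (not opp) -> no flip
Dir S: first cell '.' (not opp) -> no flip
Dir SE: first cell '.' (not opp) -> no flip
All flips: (2,1) (3,2)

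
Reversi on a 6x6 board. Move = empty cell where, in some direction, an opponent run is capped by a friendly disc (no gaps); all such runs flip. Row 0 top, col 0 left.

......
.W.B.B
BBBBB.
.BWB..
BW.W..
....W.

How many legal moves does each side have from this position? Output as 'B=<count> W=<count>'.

Answer: B=7 W=7

Derivation:
-- B to move --
(0,0): flips 1 -> legal
(0,1): flips 1 -> legal
(0,2): flips 1 -> legal
(1,0): no bracket -> illegal
(1,2): no bracket -> illegal
(3,0): no bracket -> illegal
(3,4): no bracket -> illegal
(4,2): flips 2 -> legal
(4,4): no bracket -> illegal
(4,5): no bracket -> illegal
(5,0): flips 2 -> legal
(5,1): flips 1 -> legal
(5,2): no bracket -> illegal
(5,3): flips 1 -> legal
(5,5): no bracket -> illegal
B mobility = 7
-- W to move --
(0,2): no bracket -> illegal
(0,3): flips 3 -> legal
(0,4): no bracket -> illegal
(0,5): no bracket -> illegal
(1,0): flips 1 -> legal
(1,2): flips 1 -> legal
(1,4): flips 1 -> legal
(2,5): no bracket -> illegal
(3,0): flips 1 -> legal
(3,4): flips 1 -> legal
(3,5): no bracket -> illegal
(4,2): no bracket -> illegal
(4,4): flips 2 -> legal
(5,0): no bracket -> illegal
(5,1): no bracket -> illegal
W mobility = 7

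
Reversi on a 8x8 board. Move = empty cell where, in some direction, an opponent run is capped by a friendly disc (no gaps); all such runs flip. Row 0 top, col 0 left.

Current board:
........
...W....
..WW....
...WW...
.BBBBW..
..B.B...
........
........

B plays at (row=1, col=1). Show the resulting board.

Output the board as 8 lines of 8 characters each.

Place B at (1,1); scan 8 dirs for brackets.
Dir NW: first cell '.' (not opp) -> no flip
Dir N: first cell '.' (not opp) -> no flip
Dir NE: first cell '.' (not opp) -> no flip
Dir W: first cell '.' (not opp) -> no flip
Dir E: first cell '.' (not opp) -> no flip
Dir SW: first cell '.' (not opp) -> no flip
Dir S: first cell '.' (not opp) -> no flip
Dir SE: opp run (2,2) (3,3) capped by B -> flip
All flips: (2,2) (3,3)

Answer: ........
.B.W....
..BW....
...BW...
.BBBBW..
..B.B...
........
........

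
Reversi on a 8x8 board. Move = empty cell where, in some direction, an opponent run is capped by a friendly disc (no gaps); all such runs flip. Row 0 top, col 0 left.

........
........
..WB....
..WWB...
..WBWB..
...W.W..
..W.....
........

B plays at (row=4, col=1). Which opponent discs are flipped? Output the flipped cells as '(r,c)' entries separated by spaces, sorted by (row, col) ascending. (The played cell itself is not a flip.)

Dir NW: first cell '.' (not opp) -> no flip
Dir N: first cell '.' (not opp) -> no flip
Dir NE: opp run (3,2) capped by B -> flip
Dir W: first cell '.' (not opp) -> no flip
Dir E: opp run (4,2) capped by B -> flip
Dir SW: first cell '.' (not opp) -> no flip
Dir S: first cell '.' (not opp) -> no flip
Dir SE: first cell '.' (not opp) -> no flip

Answer: (3,2) (4,2)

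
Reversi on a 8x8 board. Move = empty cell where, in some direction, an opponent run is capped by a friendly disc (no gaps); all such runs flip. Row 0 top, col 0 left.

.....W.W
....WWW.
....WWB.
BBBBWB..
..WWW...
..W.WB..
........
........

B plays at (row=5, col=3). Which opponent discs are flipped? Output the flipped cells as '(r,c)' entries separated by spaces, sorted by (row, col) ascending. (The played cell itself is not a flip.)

Answer: (4,2) (4,3) (4,4) (5,4)

Derivation:
Dir NW: opp run (4,2) capped by B -> flip
Dir N: opp run (4,3) capped by B -> flip
Dir NE: opp run (4,4) capped by B -> flip
Dir W: opp run (5,2), next='.' -> no flip
Dir E: opp run (5,4) capped by B -> flip
Dir SW: first cell '.' (not opp) -> no flip
Dir S: first cell '.' (not opp) -> no flip
Dir SE: first cell '.' (not opp) -> no flip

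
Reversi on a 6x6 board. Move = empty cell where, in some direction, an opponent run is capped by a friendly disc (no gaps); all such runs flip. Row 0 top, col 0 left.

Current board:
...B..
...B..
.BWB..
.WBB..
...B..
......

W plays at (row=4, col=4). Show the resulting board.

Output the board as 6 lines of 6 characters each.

Place W at (4,4); scan 8 dirs for brackets.
Dir NW: opp run (3,3) capped by W -> flip
Dir N: first cell '.' (not opp) -> no flip
Dir NE: first cell '.' (not opp) -> no flip
Dir W: opp run (4,3), next='.' -> no flip
Dir E: first cell '.' (not opp) -> no flip
Dir SW: first cell '.' (not opp) -> no flip
Dir S: first cell '.' (not opp) -> no flip
Dir SE: first cell '.' (not opp) -> no flip
All flips: (3,3)

Answer: ...B..
...B..
.BWB..
.WBW..
...BW.
......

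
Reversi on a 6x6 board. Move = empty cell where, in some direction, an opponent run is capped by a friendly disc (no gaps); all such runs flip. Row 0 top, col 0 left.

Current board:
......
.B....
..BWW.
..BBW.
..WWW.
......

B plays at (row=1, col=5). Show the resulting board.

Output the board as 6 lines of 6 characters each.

Place B at (1,5); scan 8 dirs for brackets.
Dir NW: first cell '.' (not opp) -> no flip
Dir N: first cell '.' (not opp) -> no flip
Dir NE: edge -> no flip
Dir W: first cell '.' (not opp) -> no flip
Dir E: edge -> no flip
Dir SW: opp run (2,4) capped by B -> flip
Dir S: first cell '.' (not opp) -> no flip
Dir SE: edge -> no flip
All flips: (2,4)

Answer: ......
.B...B
..BWB.
..BBW.
..WWW.
......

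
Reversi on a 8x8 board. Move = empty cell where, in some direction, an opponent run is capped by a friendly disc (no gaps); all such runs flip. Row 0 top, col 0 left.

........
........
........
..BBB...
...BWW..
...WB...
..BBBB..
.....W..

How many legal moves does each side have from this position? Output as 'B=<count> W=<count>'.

-- B to move --
(3,5): flips 2 -> legal
(3,6): flips 1 -> legal
(4,2): flips 1 -> legal
(4,6): flips 2 -> legal
(5,2): flips 1 -> legal
(5,5): flips 1 -> legal
(5,6): flips 1 -> legal
(6,6): no bracket -> illegal
(7,4): no bracket -> illegal
(7,6): no bracket -> illegal
B mobility = 7
-- W to move --
(2,1): no bracket -> illegal
(2,2): flips 1 -> legal
(2,3): flips 3 -> legal
(2,4): flips 1 -> legal
(2,5): no bracket -> illegal
(3,1): no bracket -> illegal
(3,5): no bracket -> illegal
(4,1): no bracket -> illegal
(4,2): flips 1 -> legal
(5,1): no bracket -> illegal
(5,2): no bracket -> illegal
(5,5): flips 2 -> legal
(5,6): no bracket -> illegal
(6,1): no bracket -> illegal
(6,6): no bracket -> illegal
(7,1): flips 1 -> legal
(7,2): flips 2 -> legal
(7,3): flips 1 -> legal
(7,4): flips 2 -> legal
(7,6): no bracket -> illegal
W mobility = 9

Answer: B=7 W=9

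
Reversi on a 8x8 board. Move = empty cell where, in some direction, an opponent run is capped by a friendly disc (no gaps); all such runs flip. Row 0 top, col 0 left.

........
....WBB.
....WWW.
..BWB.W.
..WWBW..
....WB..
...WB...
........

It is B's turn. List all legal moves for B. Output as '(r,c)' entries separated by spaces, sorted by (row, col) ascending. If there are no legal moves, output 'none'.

(0,3): no bracket -> illegal
(0,4): flips 2 -> legal
(0,5): no bracket -> illegal
(1,3): flips 1 -> legal
(1,7): no bracket -> illegal
(2,2): flips 1 -> legal
(2,3): no bracket -> illegal
(2,7): no bracket -> illegal
(3,1): no bracket -> illegal
(3,5): flips 2 -> legal
(3,7): flips 1 -> legal
(4,1): flips 2 -> legal
(4,6): flips 3 -> legal
(4,7): no bracket -> illegal
(5,1): flips 3 -> legal
(5,2): flips 2 -> legal
(5,3): flips 1 -> legal
(5,6): flips 1 -> legal
(6,2): flips 1 -> legal
(6,5): flips 2 -> legal
(7,2): no bracket -> illegal
(7,3): no bracket -> illegal
(7,4): no bracket -> illegal

Answer: (0,4) (1,3) (2,2) (3,5) (3,7) (4,1) (4,6) (5,1) (5,2) (5,3) (5,6) (6,2) (6,5)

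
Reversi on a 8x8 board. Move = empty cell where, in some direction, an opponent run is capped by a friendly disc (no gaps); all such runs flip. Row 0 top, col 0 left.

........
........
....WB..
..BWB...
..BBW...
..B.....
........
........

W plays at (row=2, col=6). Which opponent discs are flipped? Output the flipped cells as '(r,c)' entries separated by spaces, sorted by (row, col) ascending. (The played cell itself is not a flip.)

Answer: (2,5)

Derivation:
Dir NW: first cell '.' (not opp) -> no flip
Dir N: first cell '.' (not opp) -> no flip
Dir NE: first cell '.' (not opp) -> no flip
Dir W: opp run (2,5) capped by W -> flip
Dir E: first cell '.' (not opp) -> no flip
Dir SW: first cell '.' (not opp) -> no flip
Dir S: first cell '.' (not opp) -> no flip
Dir SE: first cell '.' (not opp) -> no flip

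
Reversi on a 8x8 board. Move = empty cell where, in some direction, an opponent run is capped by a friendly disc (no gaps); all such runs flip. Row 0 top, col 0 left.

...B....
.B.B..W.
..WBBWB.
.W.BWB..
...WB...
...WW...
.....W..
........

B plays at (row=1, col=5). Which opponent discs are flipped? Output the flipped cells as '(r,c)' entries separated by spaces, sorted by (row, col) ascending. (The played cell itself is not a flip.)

Answer: (2,5)

Derivation:
Dir NW: first cell '.' (not opp) -> no flip
Dir N: first cell '.' (not opp) -> no flip
Dir NE: first cell '.' (not opp) -> no flip
Dir W: first cell '.' (not opp) -> no flip
Dir E: opp run (1,6), next='.' -> no flip
Dir SW: first cell 'B' (not opp) -> no flip
Dir S: opp run (2,5) capped by B -> flip
Dir SE: first cell 'B' (not opp) -> no flip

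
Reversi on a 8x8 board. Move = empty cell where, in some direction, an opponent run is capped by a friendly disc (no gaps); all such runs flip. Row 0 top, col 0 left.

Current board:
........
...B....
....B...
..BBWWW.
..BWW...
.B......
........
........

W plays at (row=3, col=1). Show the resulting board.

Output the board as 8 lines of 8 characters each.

Place W at (3,1); scan 8 dirs for brackets.
Dir NW: first cell '.' (not opp) -> no flip
Dir N: first cell '.' (not opp) -> no flip
Dir NE: first cell '.' (not opp) -> no flip
Dir W: first cell '.' (not opp) -> no flip
Dir E: opp run (3,2) (3,3) capped by W -> flip
Dir SW: first cell '.' (not opp) -> no flip
Dir S: first cell '.' (not opp) -> no flip
Dir SE: opp run (4,2), next='.' -> no flip
All flips: (3,2) (3,3)

Answer: ........
...B....
....B...
.WWWWWW.
..BWW...
.B......
........
........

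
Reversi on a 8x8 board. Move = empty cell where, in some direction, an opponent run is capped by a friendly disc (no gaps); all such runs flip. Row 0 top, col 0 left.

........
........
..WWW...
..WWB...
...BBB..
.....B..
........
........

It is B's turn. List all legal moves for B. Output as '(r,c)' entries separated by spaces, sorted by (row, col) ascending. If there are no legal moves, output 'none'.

(1,1): flips 2 -> legal
(1,2): flips 1 -> legal
(1,3): flips 2 -> legal
(1,4): flips 1 -> legal
(1,5): no bracket -> illegal
(2,1): flips 1 -> legal
(2,5): no bracket -> illegal
(3,1): flips 2 -> legal
(3,5): no bracket -> illegal
(4,1): no bracket -> illegal
(4,2): no bracket -> illegal

Answer: (1,1) (1,2) (1,3) (1,4) (2,1) (3,1)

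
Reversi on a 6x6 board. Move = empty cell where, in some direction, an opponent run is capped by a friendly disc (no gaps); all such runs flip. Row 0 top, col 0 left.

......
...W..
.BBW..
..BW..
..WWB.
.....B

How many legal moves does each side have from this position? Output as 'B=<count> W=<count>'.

-- B to move --
(0,2): no bracket -> illegal
(0,3): no bracket -> illegal
(0,4): flips 1 -> legal
(1,2): no bracket -> illegal
(1,4): flips 1 -> legal
(2,4): flips 1 -> legal
(3,1): no bracket -> illegal
(3,4): flips 1 -> legal
(4,1): flips 2 -> legal
(5,1): no bracket -> illegal
(5,2): flips 1 -> legal
(5,3): no bracket -> illegal
(5,4): flips 1 -> legal
B mobility = 7
-- W to move --
(1,0): flips 2 -> legal
(1,1): flips 1 -> legal
(1,2): flips 2 -> legal
(2,0): flips 2 -> legal
(3,0): no bracket -> illegal
(3,1): flips 2 -> legal
(3,4): no bracket -> illegal
(3,5): no bracket -> illegal
(4,1): flips 1 -> legal
(4,5): flips 1 -> legal
(5,3): no bracket -> illegal
(5,4): no bracket -> illegal
W mobility = 7

Answer: B=7 W=7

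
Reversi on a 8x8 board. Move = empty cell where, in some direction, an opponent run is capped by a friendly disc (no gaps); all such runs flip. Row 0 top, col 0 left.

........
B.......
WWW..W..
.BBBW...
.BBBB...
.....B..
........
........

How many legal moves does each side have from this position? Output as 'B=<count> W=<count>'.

Answer: B=7 W=8

Derivation:
-- B to move --
(1,1): flips 2 -> legal
(1,2): flips 1 -> legal
(1,3): flips 1 -> legal
(1,4): no bracket -> illegal
(1,5): no bracket -> illegal
(1,6): flips 2 -> legal
(2,3): no bracket -> illegal
(2,4): flips 1 -> legal
(2,6): no bracket -> illegal
(3,0): flips 1 -> legal
(3,5): flips 1 -> legal
(3,6): no bracket -> illegal
(4,5): no bracket -> illegal
B mobility = 7
-- W to move --
(0,0): flips 1 -> legal
(0,1): no bracket -> illegal
(1,1): no bracket -> illegal
(2,3): no bracket -> illegal
(2,4): no bracket -> illegal
(3,0): flips 3 -> legal
(3,5): no bracket -> illegal
(4,0): flips 1 -> legal
(4,5): no bracket -> illegal
(4,6): no bracket -> illegal
(5,0): no bracket -> illegal
(5,1): flips 2 -> legal
(5,2): flips 3 -> legal
(5,3): flips 2 -> legal
(5,4): flips 3 -> legal
(5,6): no bracket -> illegal
(6,4): no bracket -> illegal
(6,5): no bracket -> illegal
(6,6): flips 3 -> legal
W mobility = 8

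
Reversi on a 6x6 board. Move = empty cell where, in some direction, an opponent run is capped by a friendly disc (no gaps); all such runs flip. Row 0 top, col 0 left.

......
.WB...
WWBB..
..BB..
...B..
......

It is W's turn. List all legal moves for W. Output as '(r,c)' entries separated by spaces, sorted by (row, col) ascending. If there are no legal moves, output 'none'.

Answer: (0,3) (1,3) (2,4) (4,4) (5,4)

Derivation:
(0,1): no bracket -> illegal
(0,2): no bracket -> illegal
(0,3): flips 1 -> legal
(1,3): flips 1 -> legal
(1,4): no bracket -> illegal
(2,4): flips 2 -> legal
(3,1): no bracket -> illegal
(3,4): no bracket -> illegal
(4,1): no bracket -> illegal
(4,2): no bracket -> illegal
(4,4): flips 2 -> legal
(5,2): no bracket -> illegal
(5,3): no bracket -> illegal
(5,4): flips 2 -> legal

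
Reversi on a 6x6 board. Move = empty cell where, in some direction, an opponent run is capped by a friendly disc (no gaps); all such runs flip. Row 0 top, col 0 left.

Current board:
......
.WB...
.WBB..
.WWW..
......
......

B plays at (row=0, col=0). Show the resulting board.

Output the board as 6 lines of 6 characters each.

Place B at (0,0); scan 8 dirs for brackets.
Dir NW: edge -> no flip
Dir N: edge -> no flip
Dir NE: edge -> no flip
Dir W: edge -> no flip
Dir E: first cell '.' (not opp) -> no flip
Dir SW: edge -> no flip
Dir S: first cell '.' (not opp) -> no flip
Dir SE: opp run (1,1) capped by B -> flip
All flips: (1,1)

Answer: B.....
.BB...
.WBB..
.WWW..
......
......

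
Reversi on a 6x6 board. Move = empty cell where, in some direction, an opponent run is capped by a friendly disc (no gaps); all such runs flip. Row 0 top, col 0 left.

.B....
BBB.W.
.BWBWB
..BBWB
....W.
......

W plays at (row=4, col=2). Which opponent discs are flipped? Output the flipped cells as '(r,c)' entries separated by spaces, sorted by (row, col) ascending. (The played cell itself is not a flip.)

Answer: (3,2) (3,3)

Derivation:
Dir NW: first cell '.' (not opp) -> no flip
Dir N: opp run (3,2) capped by W -> flip
Dir NE: opp run (3,3) capped by W -> flip
Dir W: first cell '.' (not opp) -> no flip
Dir E: first cell '.' (not opp) -> no flip
Dir SW: first cell '.' (not opp) -> no flip
Dir S: first cell '.' (not opp) -> no flip
Dir SE: first cell '.' (not opp) -> no flip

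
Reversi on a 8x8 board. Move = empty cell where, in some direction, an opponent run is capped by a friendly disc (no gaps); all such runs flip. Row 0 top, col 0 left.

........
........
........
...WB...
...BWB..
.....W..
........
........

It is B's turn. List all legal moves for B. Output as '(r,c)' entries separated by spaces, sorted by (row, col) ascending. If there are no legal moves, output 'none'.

Answer: (2,3) (3,2) (5,4) (6,5)

Derivation:
(2,2): no bracket -> illegal
(2,3): flips 1 -> legal
(2,4): no bracket -> illegal
(3,2): flips 1 -> legal
(3,5): no bracket -> illegal
(4,2): no bracket -> illegal
(4,6): no bracket -> illegal
(5,3): no bracket -> illegal
(5,4): flips 1 -> legal
(5,6): no bracket -> illegal
(6,4): no bracket -> illegal
(6,5): flips 1 -> legal
(6,6): no bracket -> illegal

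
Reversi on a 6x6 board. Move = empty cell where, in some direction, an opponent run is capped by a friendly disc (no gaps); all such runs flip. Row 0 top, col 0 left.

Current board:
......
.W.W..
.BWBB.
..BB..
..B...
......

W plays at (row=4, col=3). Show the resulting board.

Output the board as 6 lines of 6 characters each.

Answer: ......
.W.W..
.BWWB.
..BW..
..BW..
......

Derivation:
Place W at (4,3); scan 8 dirs for brackets.
Dir NW: opp run (3,2) (2,1), next='.' -> no flip
Dir N: opp run (3,3) (2,3) capped by W -> flip
Dir NE: first cell '.' (not opp) -> no flip
Dir W: opp run (4,2), next='.' -> no flip
Dir E: first cell '.' (not opp) -> no flip
Dir SW: first cell '.' (not opp) -> no flip
Dir S: first cell '.' (not opp) -> no flip
Dir SE: first cell '.' (not opp) -> no flip
All flips: (2,3) (3,3)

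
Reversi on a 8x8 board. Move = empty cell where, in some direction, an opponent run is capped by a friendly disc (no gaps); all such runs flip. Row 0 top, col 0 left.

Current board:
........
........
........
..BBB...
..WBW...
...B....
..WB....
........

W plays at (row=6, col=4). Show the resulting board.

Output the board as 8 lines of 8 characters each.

Place W at (6,4); scan 8 dirs for brackets.
Dir NW: opp run (5,3) capped by W -> flip
Dir N: first cell '.' (not opp) -> no flip
Dir NE: first cell '.' (not opp) -> no flip
Dir W: opp run (6,3) capped by W -> flip
Dir E: first cell '.' (not opp) -> no flip
Dir SW: first cell '.' (not opp) -> no flip
Dir S: first cell '.' (not opp) -> no flip
Dir SE: first cell '.' (not opp) -> no flip
All flips: (5,3) (6,3)

Answer: ........
........
........
..BBB...
..WBW...
...W....
..WWW...
........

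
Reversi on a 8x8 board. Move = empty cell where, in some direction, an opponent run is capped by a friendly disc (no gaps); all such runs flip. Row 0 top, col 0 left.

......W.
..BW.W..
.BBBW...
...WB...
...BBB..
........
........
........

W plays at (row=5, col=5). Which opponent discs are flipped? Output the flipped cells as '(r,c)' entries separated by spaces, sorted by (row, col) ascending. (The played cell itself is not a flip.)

Answer: (4,4)

Derivation:
Dir NW: opp run (4,4) capped by W -> flip
Dir N: opp run (4,5), next='.' -> no flip
Dir NE: first cell '.' (not opp) -> no flip
Dir W: first cell '.' (not opp) -> no flip
Dir E: first cell '.' (not opp) -> no flip
Dir SW: first cell '.' (not opp) -> no flip
Dir S: first cell '.' (not opp) -> no flip
Dir SE: first cell '.' (not opp) -> no flip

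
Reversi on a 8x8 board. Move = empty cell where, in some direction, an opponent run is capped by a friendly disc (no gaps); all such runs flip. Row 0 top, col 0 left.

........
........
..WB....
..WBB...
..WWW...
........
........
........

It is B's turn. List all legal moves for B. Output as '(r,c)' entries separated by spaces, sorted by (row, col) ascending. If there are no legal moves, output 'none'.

Answer: (1,1) (2,1) (3,1) (4,1) (5,1) (5,2) (5,3) (5,4) (5,5)

Derivation:
(1,1): flips 1 -> legal
(1,2): no bracket -> illegal
(1,3): no bracket -> illegal
(2,1): flips 1 -> legal
(3,1): flips 1 -> legal
(3,5): no bracket -> illegal
(4,1): flips 1 -> legal
(4,5): no bracket -> illegal
(5,1): flips 1 -> legal
(5,2): flips 1 -> legal
(5,3): flips 1 -> legal
(5,4): flips 1 -> legal
(5,5): flips 1 -> legal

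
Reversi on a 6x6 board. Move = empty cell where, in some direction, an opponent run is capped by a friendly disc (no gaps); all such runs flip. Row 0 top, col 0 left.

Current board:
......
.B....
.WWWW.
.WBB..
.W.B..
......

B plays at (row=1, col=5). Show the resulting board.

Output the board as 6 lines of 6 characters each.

Answer: ......
.B...B
.WWWB.
.WBB..
.W.B..
......

Derivation:
Place B at (1,5); scan 8 dirs for brackets.
Dir NW: first cell '.' (not opp) -> no flip
Dir N: first cell '.' (not opp) -> no flip
Dir NE: edge -> no flip
Dir W: first cell '.' (not opp) -> no flip
Dir E: edge -> no flip
Dir SW: opp run (2,4) capped by B -> flip
Dir S: first cell '.' (not opp) -> no flip
Dir SE: edge -> no flip
All flips: (2,4)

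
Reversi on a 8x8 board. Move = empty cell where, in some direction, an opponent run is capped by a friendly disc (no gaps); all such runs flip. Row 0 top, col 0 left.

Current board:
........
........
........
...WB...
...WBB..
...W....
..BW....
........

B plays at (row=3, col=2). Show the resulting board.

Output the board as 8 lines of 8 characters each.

Answer: ........
........
........
..BBB...
...WBB..
...W....
..BW....
........

Derivation:
Place B at (3,2); scan 8 dirs for brackets.
Dir NW: first cell '.' (not opp) -> no flip
Dir N: first cell '.' (not opp) -> no flip
Dir NE: first cell '.' (not opp) -> no flip
Dir W: first cell '.' (not opp) -> no flip
Dir E: opp run (3,3) capped by B -> flip
Dir SW: first cell '.' (not opp) -> no flip
Dir S: first cell '.' (not opp) -> no flip
Dir SE: opp run (4,3), next='.' -> no flip
All flips: (3,3)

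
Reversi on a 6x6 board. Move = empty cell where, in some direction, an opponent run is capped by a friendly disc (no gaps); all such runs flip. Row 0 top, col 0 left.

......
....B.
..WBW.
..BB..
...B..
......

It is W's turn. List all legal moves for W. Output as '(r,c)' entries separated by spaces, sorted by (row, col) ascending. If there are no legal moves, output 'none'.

Answer: (0,4) (4,2) (4,4)

Derivation:
(0,3): no bracket -> illegal
(0,4): flips 1 -> legal
(0,5): no bracket -> illegal
(1,2): no bracket -> illegal
(1,3): no bracket -> illegal
(1,5): no bracket -> illegal
(2,1): no bracket -> illegal
(2,5): no bracket -> illegal
(3,1): no bracket -> illegal
(3,4): no bracket -> illegal
(4,1): no bracket -> illegal
(4,2): flips 2 -> legal
(4,4): flips 1 -> legal
(5,2): no bracket -> illegal
(5,3): no bracket -> illegal
(5,4): no bracket -> illegal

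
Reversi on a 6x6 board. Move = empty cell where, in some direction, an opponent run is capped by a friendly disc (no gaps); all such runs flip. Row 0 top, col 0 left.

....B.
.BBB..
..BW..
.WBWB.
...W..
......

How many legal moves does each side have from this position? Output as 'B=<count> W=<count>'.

-- B to move --
(1,4): flips 1 -> legal
(2,0): no bracket -> illegal
(2,1): no bracket -> illegal
(2,4): flips 1 -> legal
(3,0): flips 1 -> legal
(4,0): flips 1 -> legal
(4,1): no bracket -> illegal
(4,2): no bracket -> illegal
(4,4): flips 1 -> legal
(5,2): flips 1 -> legal
(5,3): flips 3 -> legal
(5,4): flips 1 -> legal
B mobility = 8
-- W to move --
(0,0): flips 2 -> legal
(0,1): flips 1 -> legal
(0,2): no bracket -> illegal
(0,3): flips 1 -> legal
(0,5): no bracket -> illegal
(1,0): no bracket -> illegal
(1,4): no bracket -> illegal
(1,5): no bracket -> illegal
(2,0): no bracket -> illegal
(2,1): flips 2 -> legal
(2,4): no bracket -> illegal
(2,5): flips 1 -> legal
(3,5): flips 1 -> legal
(4,1): flips 1 -> legal
(4,2): no bracket -> illegal
(4,4): no bracket -> illegal
(4,5): flips 1 -> legal
W mobility = 8

Answer: B=8 W=8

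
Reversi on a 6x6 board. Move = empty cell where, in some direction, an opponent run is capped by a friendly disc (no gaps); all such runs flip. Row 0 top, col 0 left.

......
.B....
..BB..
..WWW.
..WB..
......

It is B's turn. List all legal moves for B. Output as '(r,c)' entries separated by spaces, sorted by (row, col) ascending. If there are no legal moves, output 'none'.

Answer: (2,1) (2,5) (4,1) (4,4) (4,5) (5,2)

Derivation:
(2,1): flips 1 -> legal
(2,4): no bracket -> illegal
(2,5): flips 1 -> legal
(3,1): no bracket -> illegal
(3,5): no bracket -> illegal
(4,1): flips 2 -> legal
(4,4): flips 1 -> legal
(4,5): flips 1 -> legal
(5,1): no bracket -> illegal
(5,2): flips 2 -> legal
(5,3): no bracket -> illegal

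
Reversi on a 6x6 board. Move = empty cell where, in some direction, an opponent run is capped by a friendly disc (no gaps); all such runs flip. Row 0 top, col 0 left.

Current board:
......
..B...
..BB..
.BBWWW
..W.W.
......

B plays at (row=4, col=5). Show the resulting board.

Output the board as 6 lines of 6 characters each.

Answer: ......
..B...
..BB..
.BBWBW
..W.WB
......

Derivation:
Place B at (4,5); scan 8 dirs for brackets.
Dir NW: opp run (3,4) capped by B -> flip
Dir N: opp run (3,5), next='.' -> no flip
Dir NE: edge -> no flip
Dir W: opp run (4,4), next='.' -> no flip
Dir E: edge -> no flip
Dir SW: first cell '.' (not opp) -> no flip
Dir S: first cell '.' (not opp) -> no flip
Dir SE: edge -> no flip
All flips: (3,4)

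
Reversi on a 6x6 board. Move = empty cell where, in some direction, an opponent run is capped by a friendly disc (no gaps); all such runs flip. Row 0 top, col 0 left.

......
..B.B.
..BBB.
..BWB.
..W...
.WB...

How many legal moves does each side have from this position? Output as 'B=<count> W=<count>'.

Answer: B=3 W=7

Derivation:
-- B to move --
(3,1): no bracket -> illegal
(4,0): no bracket -> illegal
(4,1): no bracket -> illegal
(4,3): flips 1 -> legal
(4,4): flips 1 -> legal
(5,0): flips 1 -> legal
(5,3): no bracket -> illegal
B mobility = 3
-- W to move --
(0,1): no bracket -> illegal
(0,2): flips 3 -> legal
(0,3): no bracket -> illegal
(0,4): no bracket -> illegal
(0,5): no bracket -> illegal
(1,1): flips 1 -> legal
(1,3): flips 1 -> legal
(1,5): flips 1 -> legal
(2,1): no bracket -> illegal
(2,5): no bracket -> illegal
(3,1): flips 1 -> legal
(3,5): flips 1 -> legal
(4,1): no bracket -> illegal
(4,3): no bracket -> illegal
(4,4): no bracket -> illegal
(4,5): no bracket -> illegal
(5,3): flips 1 -> legal
W mobility = 7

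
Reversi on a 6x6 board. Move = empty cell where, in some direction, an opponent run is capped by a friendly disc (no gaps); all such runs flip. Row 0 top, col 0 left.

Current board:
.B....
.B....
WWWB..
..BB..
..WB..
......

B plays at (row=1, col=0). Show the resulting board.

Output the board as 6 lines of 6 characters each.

Place B at (1,0); scan 8 dirs for brackets.
Dir NW: edge -> no flip
Dir N: first cell '.' (not opp) -> no flip
Dir NE: first cell 'B' (not opp) -> no flip
Dir W: edge -> no flip
Dir E: first cell 'B' (not opp) -> no flip
Dir SW: edge -> no flip
Dir S: opp run (2,0), next='.' -> no flip
Dir SE: opp run (2,1) capped by B -> flip
All flips: (2,1)

Answer: .B....
BB....
WBWB..
..BB..
..WB..
......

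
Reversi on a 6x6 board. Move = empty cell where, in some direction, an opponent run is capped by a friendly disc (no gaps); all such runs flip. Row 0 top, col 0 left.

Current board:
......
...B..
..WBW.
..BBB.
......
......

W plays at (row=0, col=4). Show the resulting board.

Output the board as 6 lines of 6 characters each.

Answer: ....W.
...W..
..WBW.
..BBB.
......
......

Derivation:
Place W at (0,4); scan 8 dirs for brackets.
Dir NW: edge -> no flip
Dir N: edge -> no flip
Dir NE: edge -> no flip
Dir W: first cell '.' (not opp) -> no flip
Dir E: first cell '.' (not opp) -> no flip
Dir SW: opp run (1,3) capped by W -> flip
Dir S: first cell '.' (not opp) -> no flip
Dir SE: first cell '.' (not opp) -> no flip
All flips: (1,3)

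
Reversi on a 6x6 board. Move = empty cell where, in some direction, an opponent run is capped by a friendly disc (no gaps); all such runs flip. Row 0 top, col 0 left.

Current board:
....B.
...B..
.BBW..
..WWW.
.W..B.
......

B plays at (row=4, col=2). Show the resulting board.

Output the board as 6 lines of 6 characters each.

Place B at (4,2); scan 8 dirs for brackets.
Dir NW: first cell '.' (not opp) -> no flip
Dir N: opp run (3,2) capped by B -> flip
Dir NE: opp run (3,3), next='.' -> no flip
Dir W: opp run (4,1), next='.' -> no flip
Dir E: first cell '.' (not opp) -> no flip
Dir SW: first cell '.' (not opp) -> no flip
Dir S: first cell '.' (not opp) -> no flip
Dir SE: first cell '.' (not opp) -> no flip
All flips: (3,2)

Answer: ....B.
...B..
.BBW..
..BWW.
.WB.B.
......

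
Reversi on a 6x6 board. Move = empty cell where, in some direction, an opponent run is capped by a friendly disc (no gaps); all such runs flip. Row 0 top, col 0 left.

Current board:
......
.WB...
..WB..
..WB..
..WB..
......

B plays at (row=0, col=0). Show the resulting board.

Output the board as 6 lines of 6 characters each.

Place B at (0,0); scan 8 dirs for brackets.
Dir NW: edge -> no flip
Dir N: edge -> no flip
Dir NE: edge -> no flip
Dir W: edge -> no flip
Dir E: first cell '.' (not opp) -> no flip
Dir SW: edge -> no flip
Dir S: first cell '.' (not opp) -> no flip
Dir SE: opp run (1,1) (2,2) capped by B -> flip
All flips: (1,1) (2,2)

Answer: B.....
.BB...
..BB..
..WB..
..WB..
......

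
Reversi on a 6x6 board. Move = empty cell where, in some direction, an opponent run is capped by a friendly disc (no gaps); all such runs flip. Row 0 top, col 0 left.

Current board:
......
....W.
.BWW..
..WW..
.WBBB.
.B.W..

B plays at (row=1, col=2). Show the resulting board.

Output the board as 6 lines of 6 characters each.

Place B at (1,2); scan 8 dirs for brackets.
Dir NW: first cell '.' (not opp) -> no flip
Dir N: first cell '.' (not opp) -> no flip
Dir NE: first cell '.' (not opp) -> no flip
Dir W: first cell '.' (not opp) -> no flip
Dir E: first cell '.' (not opp) -> no flip
Dir SW: first cell 'B' (not opp) -> no flip
Dir S: opp run (2,2) (3,2) capped by B -> flip
Dir SE: opp run (2,3), next='.' -> no flip
All flips: (2,2) (3,2)

Answer: ......
..B.W.
.BBW..
..BW..
.WBBB.
.B.W..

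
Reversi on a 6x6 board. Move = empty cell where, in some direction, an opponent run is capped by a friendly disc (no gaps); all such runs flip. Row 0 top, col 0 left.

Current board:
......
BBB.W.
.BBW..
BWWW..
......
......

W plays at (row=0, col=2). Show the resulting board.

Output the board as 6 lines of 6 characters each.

Place W at (0,2); scan 8 dirs for brackets.
Dir NW: edge -> no flip
Dir N: edge -> no flip
Dir NE: edge -> no flip
Dir W: first cell '.' (not opp) -> no flip
Dir E: first cell '.' (not opp) -> no flip
Dir SW: opp run (1,1), next='.' -> no flip
Dir S: opp run (1,2) (2,2) capped by W -> flip
Dir SE: first cell '.' (not opp) -> no flip
All flips: (1,2) (2,2)

Answer: ..W...
BBW.W.
.BWW..
BWWW..
......
......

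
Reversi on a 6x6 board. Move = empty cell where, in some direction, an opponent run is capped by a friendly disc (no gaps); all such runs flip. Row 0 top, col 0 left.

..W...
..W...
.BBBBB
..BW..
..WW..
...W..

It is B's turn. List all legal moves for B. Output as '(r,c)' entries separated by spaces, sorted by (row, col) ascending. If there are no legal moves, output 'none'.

(0,1): flips 1 -> legal
(0,3): flips 1 -> legal
(1,1): no bracket -> illegal
(1,3): no bracket -> illegal
(3,1): no bracket -> illegal
(3,4): flips 1 -> legal
(4,1): no bracket -> illegal
(4,4): flips 1 -> legal
(5,1): flips 2 -> legal
(5,2): flips 1 -> legal
(5,4): flips 1 -> legal

Answer: (0,1) (0,3) (3,4) (4,4) (5,1) (5,2) (5,4)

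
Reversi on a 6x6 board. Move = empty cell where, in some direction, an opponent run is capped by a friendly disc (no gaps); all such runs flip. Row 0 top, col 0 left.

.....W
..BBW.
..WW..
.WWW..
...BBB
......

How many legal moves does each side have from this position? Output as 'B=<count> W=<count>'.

Answer: B=6 W=8

Derivation:
-- B to move --
(0,3): no bracket -> illegal
(0,4): no bracket -> illegal
(1,1): flips 2 -> legal
(1,5): flips 1 -> legal
(2,0): no bracket -> illegal
(2,1): flips 1 -> legal
(2,4): no bracket -> illegal
(2,5): no bracket -> illegal
(3,0): no bracket -> illegal
(3,4): flips 1 -> legal
(4,0): flips 2 -> legal
(4,1): no bracket -> illegal
(4,2): flips 2 -> legal
B mobility = 6
-- W to move --
(0,1): flips 1 -> legal
(0,2): flips 1 -> legal
(0,3): flips 1 -> legal
(0,4): flips 1 -> legal
(1,1): flips 2 -> legal
(2,1): no bracket -> illegal
(2,4): no bracket -> illegal
(3,4): no bracket -> illegal
(3,5): no bracket -> illegal
(4,2): no bracket -> illegal
(5,2): no bracket -> illegal
(5,3): flips 1 -> legal
(5,4): flips 1 -> legal
(5,5): flips 1 -> legal
W mobility = 8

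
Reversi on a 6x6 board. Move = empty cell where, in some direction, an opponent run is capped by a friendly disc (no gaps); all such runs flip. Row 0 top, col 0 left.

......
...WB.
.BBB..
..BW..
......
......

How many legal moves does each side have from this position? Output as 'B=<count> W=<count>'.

Answer: B=6 W=3

Derivation:
-- B to move --
(0,2): no bracket -> illegal
(0,3): flips 1 -> legal
(0,4): flips 1 -> legal
(1,2): flips 1 -> legal
(2,4): no bracket -> illegal
(3,4): flips 1 -> legal
(4,2): no bracket -> illegal
(4,3): flips 1 -> legal
(4,4): flips 1 -> legal
B mobility = 6
-- W to move --
(0,3): no bracket -> illegal
(0,4): no bracket -> illegal
(0,5): no bracket -> illegal
(1,0): no bracket -> illegal
(1,1): flips 1 -> legal
(1,2): no bracket -> illegal
(1,5): flips 1 -> legal
(2,0): no bracket -> illegal
(2,4): no bracket -> illegal
(2,5): no bracket -> illegal
(3,0): no bracket -> illegal
(3,1): flips 2 -> legal
(3,4): no bracket -> illegal
(4,1): no bracket -> illegal
(4,2): no bracket -> illegal
(4,3): no bracket -> illegal
W mobility = 3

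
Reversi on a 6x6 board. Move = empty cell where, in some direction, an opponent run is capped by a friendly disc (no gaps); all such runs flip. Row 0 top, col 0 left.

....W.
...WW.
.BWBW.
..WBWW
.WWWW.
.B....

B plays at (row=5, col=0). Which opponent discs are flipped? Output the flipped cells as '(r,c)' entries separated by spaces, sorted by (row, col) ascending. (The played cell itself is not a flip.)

Answer: (3,2) (4,1)

Derivation:
Dir NW: edge -> no flip
Dir N: first cell '.' (not opp) -> no flip
Dir NE: opp run (4,1) (3,2) capped by B -> flip
Dir W: edge -> no flip
Dir E: first cell 'B' (not opp) -> no flip
Dir SW: edge -> no flip
Dir S: edge -> no flip
Dir SE: edge -> no flip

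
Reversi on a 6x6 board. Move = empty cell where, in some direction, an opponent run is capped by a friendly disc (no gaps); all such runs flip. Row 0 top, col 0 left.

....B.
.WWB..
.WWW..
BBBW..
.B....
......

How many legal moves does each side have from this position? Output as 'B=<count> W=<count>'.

-- B to move --
(0,0): no bracket -> illegal
(0,1): flips 2 -> legal
(0,2): flips 2 -> legal
(0,3): flips 2 -> legal
(1,0): flips 3 -> legal
(1,4): flips 1 -> legal
(2,0): no bracket -> illegal
(2,4): no bracket -> illegal
(3,4): flips 1 -> legal
(4,2): no bracket -> illegal
(4,3): flips 2 -> legal
(4,4): no bracket -> illegal
B mobility = 7
-- W to move --
(0,2): no bracket -> illegal
(0,3): flips 1 -> legal
(0,5): no bracket -> illegal
(1,4): flips 1 -> legal
(1,5): no bracket -> illegal
(2,0): no bracket -> illegal
(2,4): no bracket -> illegal
(4,0): flips 1 -> legal
(4,2): flips 1 -> legal
(4,3): flips 1 -> legal
(5,0): flips 2 -> legal
(5,1): flips 2 -> legal
(5,2): no bracket -> illegal
W mobility = 7

Answer: B=7 W=7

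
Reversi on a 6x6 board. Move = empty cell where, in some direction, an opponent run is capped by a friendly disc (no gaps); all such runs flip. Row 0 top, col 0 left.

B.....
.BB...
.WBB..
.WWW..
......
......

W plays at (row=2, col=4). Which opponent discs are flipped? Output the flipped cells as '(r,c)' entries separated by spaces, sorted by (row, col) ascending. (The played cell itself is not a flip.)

Answer: (2,2) (2,3)

Derivation:
Dir NW: first cell '.' (not opp) -> no flip
Dir N: first cell '.' (not opp) -> no flip
Dir NE: first cell '.' (not opp) -> no flip
Dir W: opp run (2,3) (2,2) capped by W -> flip
Dir E: first cell '.' (not opp) -> no flip
Dir SW: first cell 'W' (not opp) -> no flip
Dir S: first cell '.' (not opp) -> no flip
Dir SE: first cell '.' (not opp) -> no flip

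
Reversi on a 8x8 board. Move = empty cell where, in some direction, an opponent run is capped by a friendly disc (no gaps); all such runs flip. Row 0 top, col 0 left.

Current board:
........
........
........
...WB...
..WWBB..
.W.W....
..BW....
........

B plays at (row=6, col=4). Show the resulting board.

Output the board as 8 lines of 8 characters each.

Answer: ........
........
........
...WB...
..WWBB..
.W.W....
..BBB...
........

Derivation:
Place B at (6,4); scan 8 dirs for brackets.
Dir NW: opp run (5,3) (4,2), next='.' -> no flip
Dir N: first cell '.' (not opp) -> no flip
Dir NE: first cell '.' (not opp) -> no flip
Dir W: opp run (6,3) capped by B -> flip
Dir E: first cell '.' (not opp) -> no flip
Dir SW: first cell '.' (not opp) -> no flip
Dir S: first cell '.' (not opp) -> no flip
Dir SE: first cell '.' (not opp) -> no flip
All flips: (6,3)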